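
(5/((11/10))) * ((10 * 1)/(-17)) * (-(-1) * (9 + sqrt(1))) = -5000/187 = -26.74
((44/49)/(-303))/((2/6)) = -44/4949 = -0.01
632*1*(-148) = -93536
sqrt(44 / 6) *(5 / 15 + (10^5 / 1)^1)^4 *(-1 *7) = -56700756003780008400007 *sqrt(66) / 243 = -1895634235994246051998.40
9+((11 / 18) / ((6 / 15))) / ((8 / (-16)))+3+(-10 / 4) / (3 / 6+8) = 8.65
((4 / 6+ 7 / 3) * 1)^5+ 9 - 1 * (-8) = 260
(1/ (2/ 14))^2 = 49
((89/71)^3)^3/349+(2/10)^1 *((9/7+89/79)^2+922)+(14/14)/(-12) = 54463005643223818467113031917/293597314230999283359394260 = 185.50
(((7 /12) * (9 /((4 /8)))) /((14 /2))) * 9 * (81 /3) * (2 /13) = 729 /13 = 56.08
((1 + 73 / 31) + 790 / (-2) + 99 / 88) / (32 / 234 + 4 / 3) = -11331333 / 42656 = -265.64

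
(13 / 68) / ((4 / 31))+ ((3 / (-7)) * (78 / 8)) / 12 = 1079 / 952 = 1.13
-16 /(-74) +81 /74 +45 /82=2821 /1517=1.86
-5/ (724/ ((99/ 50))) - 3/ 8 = -1407/ 3620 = -0.39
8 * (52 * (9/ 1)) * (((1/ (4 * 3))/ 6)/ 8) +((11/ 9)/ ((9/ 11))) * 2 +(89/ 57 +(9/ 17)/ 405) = 11.05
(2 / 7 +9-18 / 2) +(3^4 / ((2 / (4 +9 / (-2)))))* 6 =-1697 / 14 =-121.21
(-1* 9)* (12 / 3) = -36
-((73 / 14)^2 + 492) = -101761 / 196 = -519.19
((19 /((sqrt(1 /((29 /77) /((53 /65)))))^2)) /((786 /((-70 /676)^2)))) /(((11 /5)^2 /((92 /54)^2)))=6376103125 /88804312485174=0.00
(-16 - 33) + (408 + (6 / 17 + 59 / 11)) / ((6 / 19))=1414957 / 1122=1261.10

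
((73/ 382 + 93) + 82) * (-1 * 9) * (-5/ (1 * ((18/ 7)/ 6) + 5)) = 21080745/ 14516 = 1452.24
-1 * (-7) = 7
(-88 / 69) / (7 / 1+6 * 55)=-88 / 23253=-0.00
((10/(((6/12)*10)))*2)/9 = 4/9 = 0.44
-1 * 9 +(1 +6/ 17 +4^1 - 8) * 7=-468/ 17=-27.53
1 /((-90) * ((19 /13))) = -13 /1710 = -0.01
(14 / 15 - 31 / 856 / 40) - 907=-93071261 / 102720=-906.07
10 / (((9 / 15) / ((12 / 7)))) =200 / 7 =28.57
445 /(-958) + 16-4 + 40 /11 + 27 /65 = 10676791 /684970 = 15.59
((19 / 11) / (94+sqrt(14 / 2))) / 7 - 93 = -63222683 / 679833 - 19 * sqrt(7) / 679833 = -93.00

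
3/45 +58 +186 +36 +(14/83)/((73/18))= 25457639/90885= 280.11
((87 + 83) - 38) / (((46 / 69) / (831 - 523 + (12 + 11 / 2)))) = 64449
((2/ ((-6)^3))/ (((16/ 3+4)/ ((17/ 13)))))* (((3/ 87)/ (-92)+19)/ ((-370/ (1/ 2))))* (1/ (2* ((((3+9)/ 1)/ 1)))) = 287249/ 206971914240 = 0.00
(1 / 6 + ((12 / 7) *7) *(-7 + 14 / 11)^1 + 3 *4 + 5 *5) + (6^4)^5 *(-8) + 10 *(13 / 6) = -1930451656353251981 / 66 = -29249267520503817.89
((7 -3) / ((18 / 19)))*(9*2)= 76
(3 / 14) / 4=3 / 56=0.05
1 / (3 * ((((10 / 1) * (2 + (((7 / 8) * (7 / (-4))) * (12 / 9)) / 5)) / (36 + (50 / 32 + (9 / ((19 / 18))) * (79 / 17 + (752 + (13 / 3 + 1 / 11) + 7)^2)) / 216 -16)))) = 3110155942067 / 6449632992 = 482.22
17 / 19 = 0.89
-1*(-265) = 265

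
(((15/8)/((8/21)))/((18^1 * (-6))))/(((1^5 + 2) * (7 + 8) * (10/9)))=-7/7680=-0.00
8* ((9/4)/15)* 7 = 42/5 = 8.40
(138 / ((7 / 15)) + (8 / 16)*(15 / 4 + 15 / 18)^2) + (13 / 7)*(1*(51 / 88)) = 6814553 / 22176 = 307.29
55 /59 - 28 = -1597 /59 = -27.07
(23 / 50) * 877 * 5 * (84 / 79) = 847182 / 395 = 2144.76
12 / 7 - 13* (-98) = 8930 / 7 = 1275.71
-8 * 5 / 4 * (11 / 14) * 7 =-55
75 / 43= 1.74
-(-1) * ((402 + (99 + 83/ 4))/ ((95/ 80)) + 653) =20755/ 19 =1092.37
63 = 63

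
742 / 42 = 53 / 3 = 17.67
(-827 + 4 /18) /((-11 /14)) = 104174 /99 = 1052.26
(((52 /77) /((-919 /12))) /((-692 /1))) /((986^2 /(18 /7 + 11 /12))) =0.00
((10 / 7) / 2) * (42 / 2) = 15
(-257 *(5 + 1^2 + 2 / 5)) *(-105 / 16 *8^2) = 690816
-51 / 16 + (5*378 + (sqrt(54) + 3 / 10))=3*sqrt(6) + 150969 / 80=1894.46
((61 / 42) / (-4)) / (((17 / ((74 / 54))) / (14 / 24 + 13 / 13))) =-42883 / 925344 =-0.05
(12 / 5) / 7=12 / 35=0.34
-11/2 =-5.50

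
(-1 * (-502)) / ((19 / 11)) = 5522 / 19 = 290.63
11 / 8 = 1.38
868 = 868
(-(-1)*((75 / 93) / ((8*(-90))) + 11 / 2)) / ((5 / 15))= 24547 / 1488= 16.50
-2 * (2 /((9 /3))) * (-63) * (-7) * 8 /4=-1176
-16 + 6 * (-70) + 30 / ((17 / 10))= -7112 / 17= -418.35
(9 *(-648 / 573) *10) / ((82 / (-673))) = 6541560 / 7831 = 835.34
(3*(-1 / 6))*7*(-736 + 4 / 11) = 28322 / 11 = 2574.73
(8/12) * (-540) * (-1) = 360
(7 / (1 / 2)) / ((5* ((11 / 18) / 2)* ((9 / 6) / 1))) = 336 / 55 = 6.11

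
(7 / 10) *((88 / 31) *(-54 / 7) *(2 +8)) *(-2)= 9504 / 31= 306.58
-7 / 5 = -1.40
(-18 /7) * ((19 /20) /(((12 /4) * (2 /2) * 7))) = -57 /490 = -0.12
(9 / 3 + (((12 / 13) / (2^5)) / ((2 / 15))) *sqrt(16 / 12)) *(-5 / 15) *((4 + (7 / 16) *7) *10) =-565 / 8 - 2825 *sqrt(3) / 832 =-76.51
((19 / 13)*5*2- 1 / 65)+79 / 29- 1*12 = 772 / 145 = 5.32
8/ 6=4/ 3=1.33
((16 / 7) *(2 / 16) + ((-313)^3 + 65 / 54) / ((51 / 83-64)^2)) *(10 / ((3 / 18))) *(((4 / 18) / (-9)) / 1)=1596962498338220 / 141241451463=11306.61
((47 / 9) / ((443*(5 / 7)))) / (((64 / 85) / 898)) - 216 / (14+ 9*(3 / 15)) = 60598583 / 10079136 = 6.01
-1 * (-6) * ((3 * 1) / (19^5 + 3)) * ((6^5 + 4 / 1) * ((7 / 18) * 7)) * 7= 1334270 / 1238051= 1.08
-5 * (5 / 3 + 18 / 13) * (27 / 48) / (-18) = 595 / 1248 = 0.48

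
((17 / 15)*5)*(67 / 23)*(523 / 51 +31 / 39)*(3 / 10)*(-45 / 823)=-736263 / 246077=-2.99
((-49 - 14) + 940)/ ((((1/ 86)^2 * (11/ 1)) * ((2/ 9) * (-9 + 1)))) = -14594157/ 44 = -331685.39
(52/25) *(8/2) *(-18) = -3744/25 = -149.76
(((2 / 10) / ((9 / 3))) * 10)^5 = 32 / 243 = 0.13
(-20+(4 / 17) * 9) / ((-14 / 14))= 304 / 17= 17.88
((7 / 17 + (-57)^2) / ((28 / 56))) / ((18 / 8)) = 441920 / 153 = 2888.37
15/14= 1.07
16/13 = 1.23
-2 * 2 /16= -1 /4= -0.25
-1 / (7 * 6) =-1 / 42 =-0.02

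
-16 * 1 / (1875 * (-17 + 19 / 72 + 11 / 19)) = 7296 / 13814375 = 0.00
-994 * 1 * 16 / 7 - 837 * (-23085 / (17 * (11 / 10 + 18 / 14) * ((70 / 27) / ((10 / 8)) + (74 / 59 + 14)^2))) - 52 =-9229349065223 / 31321176652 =-294.67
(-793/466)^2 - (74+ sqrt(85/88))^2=-5619.53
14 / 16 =0.88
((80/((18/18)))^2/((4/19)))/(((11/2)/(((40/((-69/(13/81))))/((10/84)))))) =-88524800/20493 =-4319.76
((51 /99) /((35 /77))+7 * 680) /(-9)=-71417 /135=-529.01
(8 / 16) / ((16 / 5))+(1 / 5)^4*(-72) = 821 / 20000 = 0.04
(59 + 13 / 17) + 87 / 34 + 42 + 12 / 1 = 3955 / 34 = 116.32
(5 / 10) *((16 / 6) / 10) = 2 / 15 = 0.13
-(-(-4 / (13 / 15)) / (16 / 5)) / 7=-75 / 364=-0.21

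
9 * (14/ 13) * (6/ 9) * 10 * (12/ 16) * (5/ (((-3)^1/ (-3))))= 3150/ 13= 242.31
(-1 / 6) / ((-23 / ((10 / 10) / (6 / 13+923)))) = 13 / 1656690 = 0.00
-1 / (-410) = 1 / 410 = 0.00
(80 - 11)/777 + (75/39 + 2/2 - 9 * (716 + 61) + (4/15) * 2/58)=-10237837682/1464645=-6989.98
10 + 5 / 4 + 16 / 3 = 199 / 12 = 16.58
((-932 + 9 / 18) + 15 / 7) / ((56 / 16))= -13011 / 49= -265.53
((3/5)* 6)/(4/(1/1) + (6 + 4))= 9/35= 0.26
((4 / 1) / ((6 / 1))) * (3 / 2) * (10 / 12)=5 / 6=0.83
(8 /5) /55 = 8 /275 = 0.03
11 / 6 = 1.83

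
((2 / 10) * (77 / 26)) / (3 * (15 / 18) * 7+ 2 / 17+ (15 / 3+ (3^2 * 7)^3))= 1309 / 552653855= 0.00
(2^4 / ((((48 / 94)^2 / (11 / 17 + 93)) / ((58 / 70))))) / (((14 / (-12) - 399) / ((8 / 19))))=-407940448 / 81429915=-5.01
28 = 28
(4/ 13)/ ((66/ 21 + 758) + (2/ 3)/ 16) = 672/ 1662427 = 0.00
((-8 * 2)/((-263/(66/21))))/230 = 176/211715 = 0.00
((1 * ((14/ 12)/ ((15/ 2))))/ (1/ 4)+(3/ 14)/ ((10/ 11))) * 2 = 1081/ 630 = 1.72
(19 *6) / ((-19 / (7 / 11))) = -42 / 11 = -3.82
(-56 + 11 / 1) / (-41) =45 / 41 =1.10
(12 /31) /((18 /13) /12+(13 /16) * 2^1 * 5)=1248 /26567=0.05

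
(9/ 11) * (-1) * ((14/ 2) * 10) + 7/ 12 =-7483/ 132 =-56.69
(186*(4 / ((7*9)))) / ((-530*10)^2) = 31 / 73736250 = 0.00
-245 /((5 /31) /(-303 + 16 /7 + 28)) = 414253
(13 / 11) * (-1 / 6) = -13 / 66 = -0.20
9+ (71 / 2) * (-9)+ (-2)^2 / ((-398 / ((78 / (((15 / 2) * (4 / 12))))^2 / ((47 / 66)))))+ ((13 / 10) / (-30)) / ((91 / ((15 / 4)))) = -324.24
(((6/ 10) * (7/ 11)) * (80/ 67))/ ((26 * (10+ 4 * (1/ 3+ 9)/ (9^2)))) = 20412/ 12177451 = 0.00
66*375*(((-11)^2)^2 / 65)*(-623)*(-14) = 48623774607.69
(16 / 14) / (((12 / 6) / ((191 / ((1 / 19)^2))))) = 39400.57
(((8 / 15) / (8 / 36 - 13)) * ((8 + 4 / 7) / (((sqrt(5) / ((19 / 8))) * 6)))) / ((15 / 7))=-38 * sqrt(5) / 2875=-0.03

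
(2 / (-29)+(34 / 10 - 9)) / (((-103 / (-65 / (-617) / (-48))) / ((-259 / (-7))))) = -65897 / 14743832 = -0.00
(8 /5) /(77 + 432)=8 /2545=0.00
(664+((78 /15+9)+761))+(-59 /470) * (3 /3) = 135273 /94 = 1439.07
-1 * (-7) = 7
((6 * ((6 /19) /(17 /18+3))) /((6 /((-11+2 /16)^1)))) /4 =-2349 /10792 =-0.22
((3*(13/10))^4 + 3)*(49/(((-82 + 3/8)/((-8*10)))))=918628872/81625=11254.26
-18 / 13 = -1.38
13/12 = 1.08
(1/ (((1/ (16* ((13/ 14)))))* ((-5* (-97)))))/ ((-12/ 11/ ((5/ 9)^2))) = -1430/ 164997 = -0.01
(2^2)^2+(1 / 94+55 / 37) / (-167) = 9288009 / 580826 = 15.99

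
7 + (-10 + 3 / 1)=0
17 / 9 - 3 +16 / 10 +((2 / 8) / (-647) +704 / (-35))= -15999331 / 815220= -19.63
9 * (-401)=-3609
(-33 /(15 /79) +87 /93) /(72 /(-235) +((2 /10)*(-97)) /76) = 95708168 /310961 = 307.78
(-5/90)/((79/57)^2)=-361/12482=-0.03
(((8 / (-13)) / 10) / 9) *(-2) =0.01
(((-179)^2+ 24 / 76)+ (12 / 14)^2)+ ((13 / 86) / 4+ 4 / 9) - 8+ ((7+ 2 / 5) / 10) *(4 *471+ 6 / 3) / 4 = 2333531452229 / 72059400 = 32383.44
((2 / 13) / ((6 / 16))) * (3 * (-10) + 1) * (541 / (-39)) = 251024 / 1521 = 165.04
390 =390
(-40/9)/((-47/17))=680/423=1.61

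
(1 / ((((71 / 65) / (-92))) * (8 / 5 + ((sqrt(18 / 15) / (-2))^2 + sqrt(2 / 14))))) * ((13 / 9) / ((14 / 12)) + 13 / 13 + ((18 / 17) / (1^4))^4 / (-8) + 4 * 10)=-83860155353000 / 43176264471 + 44136923870000 * sqrt(7) / 302233851297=-1555.90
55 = 55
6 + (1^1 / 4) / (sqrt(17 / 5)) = sqrt(85) / 68 + 6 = 6.14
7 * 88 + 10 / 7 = 4322 / 7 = 617.43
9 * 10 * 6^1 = 540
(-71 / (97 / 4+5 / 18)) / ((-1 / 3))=7668 / 883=8.68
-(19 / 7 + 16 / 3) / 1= -169 / 21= -8.05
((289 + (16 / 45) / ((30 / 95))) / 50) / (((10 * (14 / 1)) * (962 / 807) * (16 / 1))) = 0.00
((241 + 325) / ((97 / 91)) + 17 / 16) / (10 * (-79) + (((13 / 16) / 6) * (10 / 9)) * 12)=-1486341 / 2201900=-0.68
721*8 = 5768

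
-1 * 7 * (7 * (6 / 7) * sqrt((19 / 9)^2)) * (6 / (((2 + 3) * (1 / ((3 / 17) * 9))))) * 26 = -373464 / 85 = -4393.69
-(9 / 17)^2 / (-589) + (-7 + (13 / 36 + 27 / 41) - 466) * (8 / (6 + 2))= -118583148547 / 251246196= -471.98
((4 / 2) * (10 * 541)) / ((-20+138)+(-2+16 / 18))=24345 / 263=92.57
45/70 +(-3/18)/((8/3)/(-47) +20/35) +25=180069/7112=25.32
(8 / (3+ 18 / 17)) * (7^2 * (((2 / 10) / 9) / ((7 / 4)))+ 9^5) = 361383688 / 3105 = 116387.66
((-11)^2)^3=1771561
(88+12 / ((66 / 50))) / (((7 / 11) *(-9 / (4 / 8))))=-178 / 21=-8.48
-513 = -513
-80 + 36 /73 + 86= 474 /73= 6.49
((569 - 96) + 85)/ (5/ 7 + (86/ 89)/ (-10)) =869085/ 962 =903.41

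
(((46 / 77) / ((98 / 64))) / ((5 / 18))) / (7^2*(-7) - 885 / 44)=-105984 / 27400555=-0.00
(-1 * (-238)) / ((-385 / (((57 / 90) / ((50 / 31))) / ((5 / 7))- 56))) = 642719 / 18750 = 34.28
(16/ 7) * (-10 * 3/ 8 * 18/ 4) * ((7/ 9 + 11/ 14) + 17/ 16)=-39705/ 392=-101.29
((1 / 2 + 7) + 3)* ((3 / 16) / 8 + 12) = 32319 / 256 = 126.25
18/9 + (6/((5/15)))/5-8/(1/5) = -172/5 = -34.40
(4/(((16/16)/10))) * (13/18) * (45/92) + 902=21071/23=916.13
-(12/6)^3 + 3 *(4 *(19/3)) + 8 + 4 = 80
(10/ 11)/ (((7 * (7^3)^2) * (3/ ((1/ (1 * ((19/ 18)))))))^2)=360/ 2693223822283379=0.00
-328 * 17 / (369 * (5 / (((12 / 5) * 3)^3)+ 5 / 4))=-705024 / 58945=-11.96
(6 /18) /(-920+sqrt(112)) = -115 /317358 - sqrt(7) /634716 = -0.00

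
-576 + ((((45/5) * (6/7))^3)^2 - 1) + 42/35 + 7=123639962724/588245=210184.47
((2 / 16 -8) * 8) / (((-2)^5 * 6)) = 21 / 64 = 0.33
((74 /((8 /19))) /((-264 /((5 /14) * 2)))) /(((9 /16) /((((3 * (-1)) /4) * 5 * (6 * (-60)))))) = -87875 /77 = -1141.23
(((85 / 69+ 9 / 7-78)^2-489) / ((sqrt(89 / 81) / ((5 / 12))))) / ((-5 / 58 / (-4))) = 70476231694 * sqrt(89) / 6920907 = 96067.10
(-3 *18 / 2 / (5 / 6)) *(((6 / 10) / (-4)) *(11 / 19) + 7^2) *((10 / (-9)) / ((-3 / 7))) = -390327 / 95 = -4108.71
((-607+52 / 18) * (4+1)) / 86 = -27185 / 774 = -35.12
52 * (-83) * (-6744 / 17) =29107104 / 17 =1712182.59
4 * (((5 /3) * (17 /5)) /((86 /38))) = 1292 /129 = 10.02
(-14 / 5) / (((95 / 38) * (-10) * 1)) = 14 / 125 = 0.11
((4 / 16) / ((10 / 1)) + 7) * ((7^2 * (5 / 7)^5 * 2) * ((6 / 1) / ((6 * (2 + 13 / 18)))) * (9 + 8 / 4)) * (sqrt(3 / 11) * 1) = 1580625 * sqrt(33) / 33614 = 270.13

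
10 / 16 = 5 / 8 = 0.62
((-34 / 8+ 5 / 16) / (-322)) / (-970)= -0.00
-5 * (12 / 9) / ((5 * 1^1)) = -4 / 3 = -1.33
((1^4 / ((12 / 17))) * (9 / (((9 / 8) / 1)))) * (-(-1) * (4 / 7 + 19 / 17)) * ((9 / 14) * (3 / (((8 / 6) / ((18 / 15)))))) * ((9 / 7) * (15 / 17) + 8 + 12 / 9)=20280699 / 58310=347.81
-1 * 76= -76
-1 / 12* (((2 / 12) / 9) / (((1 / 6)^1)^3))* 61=-61 / 3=-20.33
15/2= 7.50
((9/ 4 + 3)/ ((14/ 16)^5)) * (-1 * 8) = -196608/ 2401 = -81.89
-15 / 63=-5 / 21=-0.24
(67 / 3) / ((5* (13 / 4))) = 268 / 195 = 1.37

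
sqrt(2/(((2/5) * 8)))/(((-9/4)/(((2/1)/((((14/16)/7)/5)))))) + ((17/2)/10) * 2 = 17/10 - 80 * sqrt(10)/9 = -26.41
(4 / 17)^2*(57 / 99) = 304 / 9537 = 0.03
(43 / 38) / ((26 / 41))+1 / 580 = 127941 / 71630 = 1.79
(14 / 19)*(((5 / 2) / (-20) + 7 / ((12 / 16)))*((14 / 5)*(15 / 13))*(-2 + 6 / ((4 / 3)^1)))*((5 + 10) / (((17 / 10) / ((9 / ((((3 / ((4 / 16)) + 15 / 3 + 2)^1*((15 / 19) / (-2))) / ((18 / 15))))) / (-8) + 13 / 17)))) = 590205 / 1292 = 456.82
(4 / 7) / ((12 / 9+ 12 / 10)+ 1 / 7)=60 / 281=0.21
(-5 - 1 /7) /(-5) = 36 /35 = 1.03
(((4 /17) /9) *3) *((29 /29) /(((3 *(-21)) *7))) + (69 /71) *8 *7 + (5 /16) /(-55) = 15293672579 /281047536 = 54.42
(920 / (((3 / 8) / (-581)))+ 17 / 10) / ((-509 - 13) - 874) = 42761549 / 41880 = 1021.05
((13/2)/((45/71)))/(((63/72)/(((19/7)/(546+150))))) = 17537/383670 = 0.05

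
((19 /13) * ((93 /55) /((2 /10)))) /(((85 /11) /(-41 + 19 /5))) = -328662 /5525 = -59.49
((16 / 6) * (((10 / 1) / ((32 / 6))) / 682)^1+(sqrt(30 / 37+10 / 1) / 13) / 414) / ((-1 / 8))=-20 / 341 - 80 * sqrt(37) / 99567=-0.06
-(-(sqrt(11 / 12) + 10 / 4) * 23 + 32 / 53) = 23 * sqrt(33) / 6 + 6031 / 106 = 78.92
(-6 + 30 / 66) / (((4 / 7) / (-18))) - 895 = -15847 / 22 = -720.32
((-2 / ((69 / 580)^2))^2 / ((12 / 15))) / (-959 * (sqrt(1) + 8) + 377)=-282912400000 / 93547208367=-3.02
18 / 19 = 0.95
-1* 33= -33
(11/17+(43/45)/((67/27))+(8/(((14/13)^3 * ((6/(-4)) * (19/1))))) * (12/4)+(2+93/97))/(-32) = -11940268717/115202833760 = -0.10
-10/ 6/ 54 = -5/ 162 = -0.03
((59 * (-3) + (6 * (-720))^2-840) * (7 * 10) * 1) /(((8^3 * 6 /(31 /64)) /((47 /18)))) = 105737469565 /196608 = 537808.58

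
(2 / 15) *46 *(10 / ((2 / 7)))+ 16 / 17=10996 / 51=215.61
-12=-12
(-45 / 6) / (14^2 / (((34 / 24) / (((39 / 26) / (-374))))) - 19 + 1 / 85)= 79475 / 207092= 0.38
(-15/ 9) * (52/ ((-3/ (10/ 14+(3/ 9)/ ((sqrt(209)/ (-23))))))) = 5.31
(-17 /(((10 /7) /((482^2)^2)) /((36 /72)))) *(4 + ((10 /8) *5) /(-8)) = -41347795190177 /40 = -1033694879754.42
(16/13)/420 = 4/1365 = 0.00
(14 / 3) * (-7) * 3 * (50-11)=-3822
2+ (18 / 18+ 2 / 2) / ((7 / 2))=18 / 7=2.57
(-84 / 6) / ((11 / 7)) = -8.91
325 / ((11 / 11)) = 325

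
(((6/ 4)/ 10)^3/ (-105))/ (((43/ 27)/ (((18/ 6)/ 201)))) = -243/ 806680000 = -0.00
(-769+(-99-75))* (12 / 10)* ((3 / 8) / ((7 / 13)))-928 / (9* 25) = -4990879 / 6300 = -792.20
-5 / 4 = -1.25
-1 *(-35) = 35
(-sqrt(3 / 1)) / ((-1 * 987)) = sqrt(3) / 987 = 0.00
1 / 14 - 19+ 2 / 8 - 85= -2903 / 28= -103.68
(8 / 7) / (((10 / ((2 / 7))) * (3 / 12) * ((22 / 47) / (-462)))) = -128.91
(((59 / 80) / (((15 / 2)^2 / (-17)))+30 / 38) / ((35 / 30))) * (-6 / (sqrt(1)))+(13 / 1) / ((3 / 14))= 2880421 / 49875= 57.75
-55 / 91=-0.60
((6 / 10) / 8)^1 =3 / 40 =0.08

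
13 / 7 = 1.86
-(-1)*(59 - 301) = -242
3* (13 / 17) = 39 / 17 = 2.29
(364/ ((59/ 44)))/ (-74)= -8008/ 2183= -3.67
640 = 640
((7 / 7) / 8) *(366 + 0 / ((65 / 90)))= 183 / 4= 45.75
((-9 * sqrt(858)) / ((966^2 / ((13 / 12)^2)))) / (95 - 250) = 169 * sqrt(858) / 2314226880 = 0.00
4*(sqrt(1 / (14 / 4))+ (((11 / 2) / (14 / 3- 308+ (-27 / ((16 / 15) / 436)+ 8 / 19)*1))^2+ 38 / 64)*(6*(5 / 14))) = 4*sqrt(14) / 7+ 1904919675706365 / 374299858141496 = 7.23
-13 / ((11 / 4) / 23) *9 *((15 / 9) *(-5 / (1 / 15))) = 1345500 / 11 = 122318.18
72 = 72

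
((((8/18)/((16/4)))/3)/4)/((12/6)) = 1/216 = 0.00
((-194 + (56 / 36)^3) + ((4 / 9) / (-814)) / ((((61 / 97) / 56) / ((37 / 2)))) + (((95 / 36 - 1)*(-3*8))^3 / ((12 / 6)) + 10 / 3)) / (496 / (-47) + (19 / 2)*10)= -703837711432 / 1941472071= -362.53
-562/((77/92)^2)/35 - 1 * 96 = -24678208/207515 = -118.92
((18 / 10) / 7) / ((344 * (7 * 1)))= 9 / 84280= 0.00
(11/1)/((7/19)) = 209/7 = 29.86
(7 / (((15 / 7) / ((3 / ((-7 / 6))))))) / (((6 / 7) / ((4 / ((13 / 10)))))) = -392 / 13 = -30.15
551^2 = 303601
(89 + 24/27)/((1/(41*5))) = 165845/9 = 18427.22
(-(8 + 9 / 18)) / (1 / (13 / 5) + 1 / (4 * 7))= -20.22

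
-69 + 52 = -17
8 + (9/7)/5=289/35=8.26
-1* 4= -4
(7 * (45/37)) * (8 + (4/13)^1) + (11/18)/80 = 48994091/692640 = 70.74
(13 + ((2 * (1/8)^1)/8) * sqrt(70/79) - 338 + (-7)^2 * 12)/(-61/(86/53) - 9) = -22618/4007 - 43 * sqrt(5530)/5064848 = -5.65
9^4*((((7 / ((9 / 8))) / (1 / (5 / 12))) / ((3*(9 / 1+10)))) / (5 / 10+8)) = 11340 / 323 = 35.11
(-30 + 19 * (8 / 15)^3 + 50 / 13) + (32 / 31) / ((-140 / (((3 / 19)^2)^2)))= -28874553550852 / 1240769950875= -23.27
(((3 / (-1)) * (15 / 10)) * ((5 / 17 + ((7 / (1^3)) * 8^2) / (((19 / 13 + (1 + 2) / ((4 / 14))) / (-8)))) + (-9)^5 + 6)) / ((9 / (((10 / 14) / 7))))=784357285 / 259063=3027.67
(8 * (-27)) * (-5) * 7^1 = 7560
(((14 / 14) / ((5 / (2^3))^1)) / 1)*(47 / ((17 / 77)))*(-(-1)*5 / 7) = 4136 / 17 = 243.29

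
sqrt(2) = 1.41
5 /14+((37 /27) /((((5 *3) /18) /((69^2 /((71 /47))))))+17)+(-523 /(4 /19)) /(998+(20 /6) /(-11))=1700982755699 /327264560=5197.58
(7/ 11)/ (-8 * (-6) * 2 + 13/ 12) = 84/ 12815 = 0.01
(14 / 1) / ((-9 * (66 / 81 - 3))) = 42 / 59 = 0.71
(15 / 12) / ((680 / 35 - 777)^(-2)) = 140609045 / 196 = 717393.09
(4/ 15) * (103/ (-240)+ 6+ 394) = 95897/ 900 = 106.55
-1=-1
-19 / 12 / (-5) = 19 / 60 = 0.32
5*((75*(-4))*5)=-7500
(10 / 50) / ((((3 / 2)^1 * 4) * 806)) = 1 / 24180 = 0.00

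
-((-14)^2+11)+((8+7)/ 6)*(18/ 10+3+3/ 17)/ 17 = -119223/ 578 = -206.27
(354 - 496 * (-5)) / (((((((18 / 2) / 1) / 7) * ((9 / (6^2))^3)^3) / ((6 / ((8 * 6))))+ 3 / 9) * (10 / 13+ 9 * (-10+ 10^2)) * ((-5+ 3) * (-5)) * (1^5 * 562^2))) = 792250368 / 238650504478525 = 0.00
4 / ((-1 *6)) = -2 / 3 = -0.67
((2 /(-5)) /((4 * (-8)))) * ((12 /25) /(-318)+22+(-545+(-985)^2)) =321213787 /26500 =12121.27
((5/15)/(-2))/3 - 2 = -2.06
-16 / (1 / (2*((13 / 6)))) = -208 / 3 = -69.33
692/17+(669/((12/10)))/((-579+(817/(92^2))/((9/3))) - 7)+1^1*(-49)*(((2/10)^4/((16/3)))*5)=4014780592279/101176486000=39.68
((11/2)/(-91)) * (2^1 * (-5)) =55/91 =0.60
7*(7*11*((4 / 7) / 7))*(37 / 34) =814 / 17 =47.88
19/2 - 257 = -495/2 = -247.50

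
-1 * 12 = -12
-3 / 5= -0.60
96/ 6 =16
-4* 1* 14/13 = -56/13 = -4.31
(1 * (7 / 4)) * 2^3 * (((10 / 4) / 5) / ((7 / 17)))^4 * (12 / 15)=83521 / 3430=24.35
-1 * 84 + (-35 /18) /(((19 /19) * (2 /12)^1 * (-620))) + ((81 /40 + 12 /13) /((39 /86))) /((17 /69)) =-76944056 /1335945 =-57.60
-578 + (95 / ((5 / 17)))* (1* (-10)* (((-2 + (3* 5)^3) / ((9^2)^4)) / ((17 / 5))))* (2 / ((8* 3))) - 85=-171241458313 / 258280326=-663.01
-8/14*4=-16/7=-2.29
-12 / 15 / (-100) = 0.01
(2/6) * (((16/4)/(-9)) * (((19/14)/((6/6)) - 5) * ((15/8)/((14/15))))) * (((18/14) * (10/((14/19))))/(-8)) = -363375/153664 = -2.36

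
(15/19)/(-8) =-15/152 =-0.10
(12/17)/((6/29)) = 58/17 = 3.41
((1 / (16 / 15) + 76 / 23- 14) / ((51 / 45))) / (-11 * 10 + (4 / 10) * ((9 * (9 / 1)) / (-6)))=269325 / 3609712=0.07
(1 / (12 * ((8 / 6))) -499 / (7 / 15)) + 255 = -91193 / 112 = -814.22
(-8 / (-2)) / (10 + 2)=1 / 3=0.33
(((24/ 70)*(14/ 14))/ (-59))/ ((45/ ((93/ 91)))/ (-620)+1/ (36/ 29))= -103788/ 13118945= -0.01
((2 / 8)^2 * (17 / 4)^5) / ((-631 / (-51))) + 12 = 19.00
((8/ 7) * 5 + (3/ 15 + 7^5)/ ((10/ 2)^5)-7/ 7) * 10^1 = 100.93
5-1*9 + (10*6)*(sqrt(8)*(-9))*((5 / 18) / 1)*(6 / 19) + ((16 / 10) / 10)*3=-1800*sqrt(2) / 19-88 / 25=-137.50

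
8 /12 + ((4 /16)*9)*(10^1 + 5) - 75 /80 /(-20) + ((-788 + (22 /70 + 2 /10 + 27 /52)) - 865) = -141305057 /87360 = -1617.50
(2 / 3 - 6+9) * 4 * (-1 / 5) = -44 / 15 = -2.93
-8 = -8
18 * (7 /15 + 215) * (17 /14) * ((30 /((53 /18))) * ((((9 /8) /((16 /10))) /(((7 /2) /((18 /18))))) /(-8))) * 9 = -56326185 /5194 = -10844.47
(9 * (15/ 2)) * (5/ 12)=225/ 8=28.12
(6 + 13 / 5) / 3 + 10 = 193 / 15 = 12.87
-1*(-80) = 80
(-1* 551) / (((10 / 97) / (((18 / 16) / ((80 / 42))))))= -10101483 / 3200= -3156.71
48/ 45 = 16/ 15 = 1.07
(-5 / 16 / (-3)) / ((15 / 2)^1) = 1 / 72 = 0.01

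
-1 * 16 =-16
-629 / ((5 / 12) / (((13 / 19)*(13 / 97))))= -1275612 / 9215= -138.43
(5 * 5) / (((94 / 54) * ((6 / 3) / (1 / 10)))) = 135 / 188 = 0.72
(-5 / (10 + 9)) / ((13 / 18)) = -90 / 247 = -0.36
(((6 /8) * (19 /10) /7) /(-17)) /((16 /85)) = -0.06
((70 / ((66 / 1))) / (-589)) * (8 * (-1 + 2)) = -280 / 19437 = -0.01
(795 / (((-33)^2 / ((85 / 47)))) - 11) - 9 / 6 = -381475 / 34122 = -11.18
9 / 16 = 0.56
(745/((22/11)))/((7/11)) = 8195/14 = 585.36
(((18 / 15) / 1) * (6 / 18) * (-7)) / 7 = -2 / 5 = -0.40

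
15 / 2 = 7.50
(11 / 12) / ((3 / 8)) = 22 / 9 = 2.44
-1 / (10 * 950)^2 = -1 / 90250000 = -0.00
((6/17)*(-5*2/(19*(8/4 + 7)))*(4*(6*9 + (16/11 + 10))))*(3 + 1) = -76800/3553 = -21.62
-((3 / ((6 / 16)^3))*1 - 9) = -431 / 9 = -47.89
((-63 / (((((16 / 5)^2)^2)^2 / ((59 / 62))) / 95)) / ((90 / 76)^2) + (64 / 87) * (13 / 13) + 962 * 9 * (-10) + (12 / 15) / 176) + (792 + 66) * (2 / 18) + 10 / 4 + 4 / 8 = -82645068668292657953 / 955640960778240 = -86481.30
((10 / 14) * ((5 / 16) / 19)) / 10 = 0.00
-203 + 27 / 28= -5657 / 28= -202.04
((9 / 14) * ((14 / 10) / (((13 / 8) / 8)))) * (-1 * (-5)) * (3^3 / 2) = 299.08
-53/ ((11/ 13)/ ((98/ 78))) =-2597/ 33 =-78.70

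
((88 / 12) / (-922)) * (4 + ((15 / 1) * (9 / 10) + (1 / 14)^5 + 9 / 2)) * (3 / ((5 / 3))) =-390460257 / 1239684320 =-0.31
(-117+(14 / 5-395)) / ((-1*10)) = 50.92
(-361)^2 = 130321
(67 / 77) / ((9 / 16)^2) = 2.75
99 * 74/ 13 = 7326/ 13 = 563.54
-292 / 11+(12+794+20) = 8794 / 11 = 799.45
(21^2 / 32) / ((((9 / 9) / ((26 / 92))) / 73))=418509 / 1472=284.31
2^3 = 8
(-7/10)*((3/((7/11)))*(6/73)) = -99/365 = -0.27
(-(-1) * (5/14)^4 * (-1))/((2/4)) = -625/19208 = -0.03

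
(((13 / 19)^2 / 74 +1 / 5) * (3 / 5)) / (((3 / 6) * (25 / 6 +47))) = 496062 / 102514975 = 0.00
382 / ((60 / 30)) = 191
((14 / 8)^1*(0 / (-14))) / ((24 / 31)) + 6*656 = 3936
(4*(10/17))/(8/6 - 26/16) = -960/119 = -8.07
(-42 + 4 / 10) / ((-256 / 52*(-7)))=-169 / 140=-1.21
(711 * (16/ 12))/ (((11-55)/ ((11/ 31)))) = -237/ 31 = -7.65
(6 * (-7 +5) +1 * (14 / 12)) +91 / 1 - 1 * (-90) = 1021 / 6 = 170.17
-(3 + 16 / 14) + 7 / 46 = -1285 / 322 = -3.99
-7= -7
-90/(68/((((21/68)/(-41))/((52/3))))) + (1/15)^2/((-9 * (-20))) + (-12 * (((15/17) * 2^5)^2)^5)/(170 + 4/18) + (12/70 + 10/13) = -21190753380475461715910832621358142809/933379476017644076148000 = -22703256204955.25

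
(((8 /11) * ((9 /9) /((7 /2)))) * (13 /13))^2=256 /5929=0.04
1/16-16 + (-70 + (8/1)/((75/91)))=-91477/1200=-76.23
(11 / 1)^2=121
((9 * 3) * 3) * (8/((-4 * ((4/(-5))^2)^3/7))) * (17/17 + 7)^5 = -141750000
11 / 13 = 0.85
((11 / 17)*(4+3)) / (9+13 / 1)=7 / 34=0.21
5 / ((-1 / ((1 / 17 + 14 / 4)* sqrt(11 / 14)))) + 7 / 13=7 / 13 -605* sqrt(154) / 476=-15.23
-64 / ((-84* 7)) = 0.11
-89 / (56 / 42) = -267 / 4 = -66.75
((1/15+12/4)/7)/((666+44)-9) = 46/73605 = 0.00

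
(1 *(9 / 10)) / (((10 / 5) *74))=9 / 1480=0.01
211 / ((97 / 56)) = 11816 / 97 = 121.81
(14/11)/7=2/11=0.18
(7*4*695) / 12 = 4865 / 3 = 1621.67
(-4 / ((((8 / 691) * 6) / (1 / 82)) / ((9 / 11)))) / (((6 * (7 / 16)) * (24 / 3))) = -691 / 25256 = -0.03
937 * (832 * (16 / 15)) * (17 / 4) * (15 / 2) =26505856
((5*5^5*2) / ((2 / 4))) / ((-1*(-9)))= 62500 / 9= 6944.44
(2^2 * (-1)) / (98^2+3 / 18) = -24 / 57625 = -0.00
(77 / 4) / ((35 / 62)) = 341 / 10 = 34.10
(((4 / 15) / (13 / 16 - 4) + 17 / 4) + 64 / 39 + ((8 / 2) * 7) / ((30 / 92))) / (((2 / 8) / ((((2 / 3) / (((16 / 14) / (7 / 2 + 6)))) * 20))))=485023469 / 11934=40642.15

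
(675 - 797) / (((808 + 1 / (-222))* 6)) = -4514 / 179375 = -0.03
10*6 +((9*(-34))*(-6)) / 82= 3378 / 41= 82.39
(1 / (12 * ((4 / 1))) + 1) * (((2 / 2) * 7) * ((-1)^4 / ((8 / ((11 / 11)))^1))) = 343 / 384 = 0.89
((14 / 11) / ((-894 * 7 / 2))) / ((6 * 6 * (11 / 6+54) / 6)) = -2 / 1647195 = -0.00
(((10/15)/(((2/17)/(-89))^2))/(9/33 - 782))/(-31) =25180859/1599414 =15.74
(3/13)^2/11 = 9/1859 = 0.00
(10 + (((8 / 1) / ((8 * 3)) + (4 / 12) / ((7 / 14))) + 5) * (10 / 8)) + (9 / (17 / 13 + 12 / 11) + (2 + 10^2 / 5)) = 29671 / 686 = 43.25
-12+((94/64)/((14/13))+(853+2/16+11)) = 382363/448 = 853.49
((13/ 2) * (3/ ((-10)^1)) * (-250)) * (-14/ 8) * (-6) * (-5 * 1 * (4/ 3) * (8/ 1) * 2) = -546000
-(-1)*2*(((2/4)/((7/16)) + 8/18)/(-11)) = -200/693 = -0.29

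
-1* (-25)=25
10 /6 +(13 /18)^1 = 43 /18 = 2.39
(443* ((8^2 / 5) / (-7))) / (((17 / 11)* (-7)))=311872 / 4165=74.88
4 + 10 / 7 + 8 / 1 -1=12.43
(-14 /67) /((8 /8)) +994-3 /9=993.46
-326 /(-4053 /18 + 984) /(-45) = 652 /68295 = 0.01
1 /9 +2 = 19 /9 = 2.11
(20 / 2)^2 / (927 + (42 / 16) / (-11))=1760 / 16311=0.11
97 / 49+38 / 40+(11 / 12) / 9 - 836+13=-5424092 / 6615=-819.97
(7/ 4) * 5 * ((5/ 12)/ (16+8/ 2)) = 35/ 192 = 0.18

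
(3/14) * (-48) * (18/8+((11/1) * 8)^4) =-4317806754/7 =-616829536.29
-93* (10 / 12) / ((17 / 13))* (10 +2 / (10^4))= -20150403 / 34000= -592.66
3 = 3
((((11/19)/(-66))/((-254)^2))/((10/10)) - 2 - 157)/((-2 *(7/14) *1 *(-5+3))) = -1169417017/14709648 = -79.50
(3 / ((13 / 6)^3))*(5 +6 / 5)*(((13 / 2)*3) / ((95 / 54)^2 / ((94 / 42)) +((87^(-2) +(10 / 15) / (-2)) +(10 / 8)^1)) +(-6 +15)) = 387793574433 / 12132082261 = 31.96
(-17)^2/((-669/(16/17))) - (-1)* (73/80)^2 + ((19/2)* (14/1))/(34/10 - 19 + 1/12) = -244125893/29971200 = -8.15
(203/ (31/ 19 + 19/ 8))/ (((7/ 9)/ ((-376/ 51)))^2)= 64467456/ 14161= 4552.46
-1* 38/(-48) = 19/24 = 0.79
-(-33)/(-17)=-33/17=-1.94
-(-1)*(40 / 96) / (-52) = -5 / 624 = -0.01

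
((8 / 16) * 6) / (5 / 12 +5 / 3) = 36 / 25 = 1.44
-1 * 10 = -10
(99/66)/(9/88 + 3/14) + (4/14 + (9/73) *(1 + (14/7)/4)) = 346041/66430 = 5.21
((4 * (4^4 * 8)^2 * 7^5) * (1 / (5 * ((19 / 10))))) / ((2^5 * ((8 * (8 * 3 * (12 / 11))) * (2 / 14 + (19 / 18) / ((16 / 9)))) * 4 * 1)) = 3855122432 / 2565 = 1502971.71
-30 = -30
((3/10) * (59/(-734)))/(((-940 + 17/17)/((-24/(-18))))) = 59/1723065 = 0.00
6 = 6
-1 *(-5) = 5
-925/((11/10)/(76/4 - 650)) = 5836750/11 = 530613.64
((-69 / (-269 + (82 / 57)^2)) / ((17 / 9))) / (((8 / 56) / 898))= 12682815894 / 14743369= 860.24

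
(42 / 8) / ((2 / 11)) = 231 / 8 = 28.88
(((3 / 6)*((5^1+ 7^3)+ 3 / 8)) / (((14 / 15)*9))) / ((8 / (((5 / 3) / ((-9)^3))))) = -23225 / 3919104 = -0.01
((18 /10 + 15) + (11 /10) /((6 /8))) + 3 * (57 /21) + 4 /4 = 27.41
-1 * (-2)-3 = -1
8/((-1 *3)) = -8/3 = -2.67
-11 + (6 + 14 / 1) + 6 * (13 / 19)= 249 / 19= 13.11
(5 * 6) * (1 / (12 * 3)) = 5 / 6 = 0.83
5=5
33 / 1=33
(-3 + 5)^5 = 32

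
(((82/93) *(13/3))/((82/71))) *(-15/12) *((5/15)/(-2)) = 4615/6696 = 0.69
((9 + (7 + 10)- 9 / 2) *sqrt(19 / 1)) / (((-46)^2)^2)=43 *sqrt(19) / 8954912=0.00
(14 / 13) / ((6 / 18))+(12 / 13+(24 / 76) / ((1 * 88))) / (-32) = 1113513 / 347776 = 3.20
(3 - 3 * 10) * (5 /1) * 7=-945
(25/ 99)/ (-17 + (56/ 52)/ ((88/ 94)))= -650/ 40797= -0.02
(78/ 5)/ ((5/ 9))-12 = 402/ 25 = 16.08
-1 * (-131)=131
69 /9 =23 /3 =7.67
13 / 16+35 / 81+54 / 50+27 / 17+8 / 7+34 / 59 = 1281161057 / 227480400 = 5.63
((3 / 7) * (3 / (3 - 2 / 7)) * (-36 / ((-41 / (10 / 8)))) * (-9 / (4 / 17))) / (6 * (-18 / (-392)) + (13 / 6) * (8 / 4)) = -1821771 / 422218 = -4.31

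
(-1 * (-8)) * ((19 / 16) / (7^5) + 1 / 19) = 269273 / 638666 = 0.42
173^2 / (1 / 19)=568651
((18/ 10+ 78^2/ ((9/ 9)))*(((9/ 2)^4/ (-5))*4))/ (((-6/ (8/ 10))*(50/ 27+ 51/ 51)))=93340.36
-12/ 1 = -12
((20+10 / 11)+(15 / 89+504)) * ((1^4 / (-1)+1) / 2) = 0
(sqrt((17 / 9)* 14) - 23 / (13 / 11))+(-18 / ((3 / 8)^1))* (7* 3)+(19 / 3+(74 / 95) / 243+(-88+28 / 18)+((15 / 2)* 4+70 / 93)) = -10017900868 / 9303255+sqrt(238) / 3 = -1071.67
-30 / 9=-10 / 3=-3.33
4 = 4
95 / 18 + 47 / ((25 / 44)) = 39599 / 450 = 88.00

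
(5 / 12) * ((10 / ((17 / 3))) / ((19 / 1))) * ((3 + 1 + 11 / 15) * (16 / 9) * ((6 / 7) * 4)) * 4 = 90880 / 20349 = 4.47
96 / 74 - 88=-86.70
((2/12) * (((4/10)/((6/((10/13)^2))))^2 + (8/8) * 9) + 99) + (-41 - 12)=73259365/1542294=47.50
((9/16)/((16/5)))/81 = 5/2304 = 0.00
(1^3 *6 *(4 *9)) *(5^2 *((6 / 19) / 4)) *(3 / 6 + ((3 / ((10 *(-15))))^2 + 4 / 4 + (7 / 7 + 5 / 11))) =6582141 / 5225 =1259.74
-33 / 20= -1.65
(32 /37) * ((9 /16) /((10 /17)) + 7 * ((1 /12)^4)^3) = 0.83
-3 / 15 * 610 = -122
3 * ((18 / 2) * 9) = 243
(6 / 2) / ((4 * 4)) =3 / 16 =0.19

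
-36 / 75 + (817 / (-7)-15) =-23134 / 175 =-132.19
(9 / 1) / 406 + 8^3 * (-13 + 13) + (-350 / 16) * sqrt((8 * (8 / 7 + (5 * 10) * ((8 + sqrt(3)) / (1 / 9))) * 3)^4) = -9921143394513 / 58 - 40836960000 * sqrt(3) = -241785886003.78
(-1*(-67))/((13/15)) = 1005/13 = 77.31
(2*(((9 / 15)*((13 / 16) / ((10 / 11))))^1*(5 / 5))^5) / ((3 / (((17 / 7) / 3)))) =27446873004837 / 1146880000000000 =0.02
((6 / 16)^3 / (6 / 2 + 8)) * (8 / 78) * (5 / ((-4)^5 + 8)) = -45 / 18596864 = -0.00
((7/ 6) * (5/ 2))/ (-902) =-35/ 10824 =-0.00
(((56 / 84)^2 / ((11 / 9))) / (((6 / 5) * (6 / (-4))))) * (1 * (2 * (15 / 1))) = -200 / 33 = -6.06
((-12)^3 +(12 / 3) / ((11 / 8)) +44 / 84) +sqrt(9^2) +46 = -385670 / 231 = -1669.57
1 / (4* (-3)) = -1 / 12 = -0.08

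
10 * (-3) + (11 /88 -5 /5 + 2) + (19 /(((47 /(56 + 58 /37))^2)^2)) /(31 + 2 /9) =-565472900592969951 /20558651985296968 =-27.51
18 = 18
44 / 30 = 22 / 15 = 1.47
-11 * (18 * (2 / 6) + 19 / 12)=-1001 / 12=-83.42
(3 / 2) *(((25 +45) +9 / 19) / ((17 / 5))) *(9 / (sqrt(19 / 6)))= 180765 *sqrt(114) / 12274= 157.25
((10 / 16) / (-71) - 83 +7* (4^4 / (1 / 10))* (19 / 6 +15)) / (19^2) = 901.56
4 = 4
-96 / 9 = -32 / 3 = -10.67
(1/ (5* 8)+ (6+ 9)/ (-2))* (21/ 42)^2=-299/ 160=-1.87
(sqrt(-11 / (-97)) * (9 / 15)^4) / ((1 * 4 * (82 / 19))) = 1539 * sqrt(1067) / 19885000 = 0.00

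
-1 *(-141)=141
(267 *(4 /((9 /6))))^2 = 506944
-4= -4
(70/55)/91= 2/143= 0.01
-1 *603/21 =-201/7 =-28.71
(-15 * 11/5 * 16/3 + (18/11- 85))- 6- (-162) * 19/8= 5253/44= 119.39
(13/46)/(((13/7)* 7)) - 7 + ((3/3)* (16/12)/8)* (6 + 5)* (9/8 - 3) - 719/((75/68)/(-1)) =17704781/27600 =641.48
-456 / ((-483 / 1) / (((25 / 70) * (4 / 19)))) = 80 / 1127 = 0.07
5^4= 625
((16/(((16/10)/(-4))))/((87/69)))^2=1006.42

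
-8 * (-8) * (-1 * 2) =-128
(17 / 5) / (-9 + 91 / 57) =-969 / 2110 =-0.46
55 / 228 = 0.24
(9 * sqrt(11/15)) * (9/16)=27 * sqrt(165)/80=4.34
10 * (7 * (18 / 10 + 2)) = 266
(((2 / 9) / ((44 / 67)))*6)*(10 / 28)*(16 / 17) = 2680 / 3927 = 0.68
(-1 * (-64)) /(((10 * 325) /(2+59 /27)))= 3616 /43875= 0.08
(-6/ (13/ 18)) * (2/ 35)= -216/ 455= -0.47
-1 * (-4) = 4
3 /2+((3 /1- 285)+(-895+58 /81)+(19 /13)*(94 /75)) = -1172.95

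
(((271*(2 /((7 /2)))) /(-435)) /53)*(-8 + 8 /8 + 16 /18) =11924 /290493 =0.04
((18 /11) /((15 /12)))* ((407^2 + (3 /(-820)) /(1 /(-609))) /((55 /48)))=117360582048 /620125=189253.11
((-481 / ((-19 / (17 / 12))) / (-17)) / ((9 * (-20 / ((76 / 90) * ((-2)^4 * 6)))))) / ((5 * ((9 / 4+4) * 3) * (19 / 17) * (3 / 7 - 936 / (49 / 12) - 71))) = -246568 / 8151890625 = -0.00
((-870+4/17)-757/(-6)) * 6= -75847/17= -4461.59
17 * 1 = 17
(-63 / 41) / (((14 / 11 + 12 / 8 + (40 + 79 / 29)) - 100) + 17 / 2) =20097 / 601675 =0.03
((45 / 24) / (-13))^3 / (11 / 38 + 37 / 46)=-1474875 / 537684992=-0.00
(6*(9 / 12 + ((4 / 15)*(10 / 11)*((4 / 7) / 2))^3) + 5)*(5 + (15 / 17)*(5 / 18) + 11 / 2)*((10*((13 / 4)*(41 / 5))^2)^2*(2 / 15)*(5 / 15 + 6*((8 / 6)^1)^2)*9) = 863353840541587427279 / 12699918000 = 67981056298.28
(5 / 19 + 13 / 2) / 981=257 / 37278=0.01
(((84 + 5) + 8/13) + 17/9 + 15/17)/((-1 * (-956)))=183757/1901484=0.10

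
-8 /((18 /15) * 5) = -4 /3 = -1.33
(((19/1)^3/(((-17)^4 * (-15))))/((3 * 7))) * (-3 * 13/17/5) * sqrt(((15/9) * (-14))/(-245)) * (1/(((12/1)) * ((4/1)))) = 89167 * sqrt(42)/751388324400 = 0.00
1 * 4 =4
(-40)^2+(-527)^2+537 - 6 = 279860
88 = 88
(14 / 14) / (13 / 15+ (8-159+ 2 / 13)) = -195 / 29246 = -0.01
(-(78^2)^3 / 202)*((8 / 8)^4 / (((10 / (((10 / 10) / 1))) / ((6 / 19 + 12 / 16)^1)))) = -1140072978564 / 9595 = -118819487.08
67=67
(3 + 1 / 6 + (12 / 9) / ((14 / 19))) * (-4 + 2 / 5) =-627 / 35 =-17.91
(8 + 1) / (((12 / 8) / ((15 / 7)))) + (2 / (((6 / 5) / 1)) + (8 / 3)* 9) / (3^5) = 66149 / 5103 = 12.96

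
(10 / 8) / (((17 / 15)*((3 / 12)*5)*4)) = 15 / 68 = 0.22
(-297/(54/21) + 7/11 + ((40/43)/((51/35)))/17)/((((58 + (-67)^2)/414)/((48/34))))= -14.76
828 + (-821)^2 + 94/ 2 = 674916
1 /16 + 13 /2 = 105 /16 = 6.56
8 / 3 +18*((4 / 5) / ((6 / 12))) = 31.47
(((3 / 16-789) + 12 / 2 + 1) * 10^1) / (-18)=62545 / 144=434.34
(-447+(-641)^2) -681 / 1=409753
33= 33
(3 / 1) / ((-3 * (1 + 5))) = -1 / 6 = -0.17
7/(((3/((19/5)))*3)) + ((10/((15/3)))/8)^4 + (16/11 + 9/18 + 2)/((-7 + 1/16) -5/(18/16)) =542501417/207694080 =2.61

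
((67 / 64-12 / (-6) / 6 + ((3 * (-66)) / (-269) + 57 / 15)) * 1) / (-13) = -1527817 / 3357120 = -0.46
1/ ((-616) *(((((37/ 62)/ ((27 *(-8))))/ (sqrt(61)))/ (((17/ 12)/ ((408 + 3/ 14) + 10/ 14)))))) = 0.02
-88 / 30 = -44 / 15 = -2.93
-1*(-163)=163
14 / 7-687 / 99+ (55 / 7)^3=5434466 / 11319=480.12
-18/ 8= -9/ 4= -2.25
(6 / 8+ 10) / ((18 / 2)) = 43 / 36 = 1.19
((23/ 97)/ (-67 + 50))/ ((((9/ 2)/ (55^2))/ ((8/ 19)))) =-1113200/ 281979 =-3.95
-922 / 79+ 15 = 263 / 79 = 3.33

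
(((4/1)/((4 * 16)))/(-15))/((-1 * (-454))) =-1/108960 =-0.00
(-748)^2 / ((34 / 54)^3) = 38106288 / 17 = 2241546.35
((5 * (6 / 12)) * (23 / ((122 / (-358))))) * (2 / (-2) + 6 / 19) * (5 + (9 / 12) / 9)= 267605 / 456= 586.85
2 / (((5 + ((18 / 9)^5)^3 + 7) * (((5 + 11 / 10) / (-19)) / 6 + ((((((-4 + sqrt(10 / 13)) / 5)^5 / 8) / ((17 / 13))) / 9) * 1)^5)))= -100358851190987194262353916671568187909068608217327369928359985351562500 / 88015592894946801250350350070441528834194602049826076428938347301925416137 - 5965273546989526621073799087589941931880852580070495605468750 * sqrt(130) / 88015592894946801250350350070441528834194602049826076428938347301925416137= -0.00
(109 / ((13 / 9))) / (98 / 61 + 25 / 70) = 279258 / 7267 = 38.43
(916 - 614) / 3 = 302 / 3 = 100.67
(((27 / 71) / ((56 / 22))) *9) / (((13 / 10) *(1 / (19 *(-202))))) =-25647435 / 6461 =-3969.58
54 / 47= 1.15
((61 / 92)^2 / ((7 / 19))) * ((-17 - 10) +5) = -777689 / 29624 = -26.25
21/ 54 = 7/ 18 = 0.39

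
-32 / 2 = -16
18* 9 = 162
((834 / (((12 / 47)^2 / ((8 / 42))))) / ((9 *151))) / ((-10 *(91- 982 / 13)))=-3991663 / 344180340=-0.01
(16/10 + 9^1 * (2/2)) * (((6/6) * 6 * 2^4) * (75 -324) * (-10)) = 2533824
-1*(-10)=10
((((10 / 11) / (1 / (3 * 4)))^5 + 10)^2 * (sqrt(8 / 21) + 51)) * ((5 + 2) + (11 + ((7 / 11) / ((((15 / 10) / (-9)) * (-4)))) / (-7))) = 22014369377696.66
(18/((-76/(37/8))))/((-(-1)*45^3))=-37/3078000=-0.00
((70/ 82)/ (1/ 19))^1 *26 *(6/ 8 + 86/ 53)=4348435/ 4346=1000.56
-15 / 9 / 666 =-0.00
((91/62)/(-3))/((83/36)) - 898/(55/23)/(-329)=43262872/46558435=0.93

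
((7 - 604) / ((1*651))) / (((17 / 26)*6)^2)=-33631 / 564417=-0.06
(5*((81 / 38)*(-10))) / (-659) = 2025 / 12521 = 0.16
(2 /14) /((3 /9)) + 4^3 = 451 /7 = 64.43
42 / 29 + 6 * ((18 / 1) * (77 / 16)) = 60459 / 116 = 521.20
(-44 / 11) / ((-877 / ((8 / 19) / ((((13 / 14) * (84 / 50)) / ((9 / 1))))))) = 2400 / 216619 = 0.01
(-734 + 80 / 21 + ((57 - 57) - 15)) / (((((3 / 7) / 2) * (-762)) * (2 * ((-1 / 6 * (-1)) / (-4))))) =-62596 / 1143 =-54.76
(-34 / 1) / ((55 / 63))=-2142 / 55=-38.95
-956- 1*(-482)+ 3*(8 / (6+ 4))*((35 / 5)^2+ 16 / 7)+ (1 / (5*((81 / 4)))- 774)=-3189104 / 2835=-1124.90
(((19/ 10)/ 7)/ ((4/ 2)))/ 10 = 19/ 1400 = 0.01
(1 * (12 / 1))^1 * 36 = 432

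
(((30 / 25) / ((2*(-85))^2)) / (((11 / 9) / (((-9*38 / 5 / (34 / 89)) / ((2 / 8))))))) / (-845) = 821826 / 28541459375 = 0.00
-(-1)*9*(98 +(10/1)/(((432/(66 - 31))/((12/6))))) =896.58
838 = 838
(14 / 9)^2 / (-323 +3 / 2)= -392 / 52083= -0.01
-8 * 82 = -656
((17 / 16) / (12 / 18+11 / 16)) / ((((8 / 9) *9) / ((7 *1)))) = 357 / 520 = 0.69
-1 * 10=-10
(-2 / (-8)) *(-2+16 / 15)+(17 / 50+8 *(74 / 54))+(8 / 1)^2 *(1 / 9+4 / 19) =405968 / 12825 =31.65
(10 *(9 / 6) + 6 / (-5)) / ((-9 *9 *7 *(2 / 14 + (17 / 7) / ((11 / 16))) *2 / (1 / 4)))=-253 / 305640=-0.00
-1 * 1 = -1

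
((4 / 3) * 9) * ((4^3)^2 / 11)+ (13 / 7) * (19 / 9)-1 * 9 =3093056 / 693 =4463.28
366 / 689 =0.53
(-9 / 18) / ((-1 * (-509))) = -1 / 1018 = -0.00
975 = 975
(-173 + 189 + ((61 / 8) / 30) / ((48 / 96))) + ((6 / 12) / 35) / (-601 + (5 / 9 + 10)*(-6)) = 5527379 / 334824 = 16.51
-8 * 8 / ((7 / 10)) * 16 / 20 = -512 / 7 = -73.14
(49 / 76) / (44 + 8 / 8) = 49 / 3420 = 0.01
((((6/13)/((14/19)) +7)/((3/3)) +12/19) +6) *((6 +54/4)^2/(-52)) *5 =-277335/532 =-521.31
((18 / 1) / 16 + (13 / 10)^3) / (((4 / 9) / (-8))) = -14949 / 250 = -59.80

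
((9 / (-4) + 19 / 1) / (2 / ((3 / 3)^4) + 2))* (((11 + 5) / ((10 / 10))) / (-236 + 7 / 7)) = -67 / 235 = -0.29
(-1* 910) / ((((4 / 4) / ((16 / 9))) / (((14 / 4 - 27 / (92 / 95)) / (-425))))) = -1632904 / 17595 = -92.81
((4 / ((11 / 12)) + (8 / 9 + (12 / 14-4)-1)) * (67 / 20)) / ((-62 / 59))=-3039857 / 859320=-3.54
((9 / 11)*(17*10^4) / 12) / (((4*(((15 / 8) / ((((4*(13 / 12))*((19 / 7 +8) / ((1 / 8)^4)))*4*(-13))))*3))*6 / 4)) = -2353561600000 / 693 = -3396192784.99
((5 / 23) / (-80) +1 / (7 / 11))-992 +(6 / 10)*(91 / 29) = -988.55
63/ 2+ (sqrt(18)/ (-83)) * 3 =31.35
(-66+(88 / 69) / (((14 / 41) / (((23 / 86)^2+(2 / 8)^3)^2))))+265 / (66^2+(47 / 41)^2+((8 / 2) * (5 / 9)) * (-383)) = -65.90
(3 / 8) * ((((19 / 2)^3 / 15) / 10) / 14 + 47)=796459 / 44800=17.78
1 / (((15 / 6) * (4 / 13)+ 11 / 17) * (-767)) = -17 / 18467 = -0.00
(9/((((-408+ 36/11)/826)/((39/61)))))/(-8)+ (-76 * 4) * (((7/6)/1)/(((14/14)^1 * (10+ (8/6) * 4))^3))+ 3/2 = 1806020259/629374576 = 2.87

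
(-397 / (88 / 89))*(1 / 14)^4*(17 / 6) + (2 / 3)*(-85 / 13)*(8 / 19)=-1.86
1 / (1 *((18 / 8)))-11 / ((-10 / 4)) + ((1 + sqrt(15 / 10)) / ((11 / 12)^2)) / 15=24 *sqrt(6) / 605 + 5362 / 1089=5.02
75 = 75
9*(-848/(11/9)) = -68688/11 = -6244.36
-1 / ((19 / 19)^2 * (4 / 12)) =-3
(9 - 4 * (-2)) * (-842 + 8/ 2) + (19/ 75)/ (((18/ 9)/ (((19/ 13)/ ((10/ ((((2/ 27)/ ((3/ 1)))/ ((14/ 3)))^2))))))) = -9923186636639/ 696559500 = -14246.00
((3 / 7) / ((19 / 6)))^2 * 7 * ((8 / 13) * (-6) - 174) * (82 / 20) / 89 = -438372 / 417677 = -1.05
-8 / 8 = -1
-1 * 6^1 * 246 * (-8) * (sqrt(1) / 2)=5904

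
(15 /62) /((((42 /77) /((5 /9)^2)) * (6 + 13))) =1375 /190836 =0.01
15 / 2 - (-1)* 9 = 33 / 2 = 16.50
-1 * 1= -1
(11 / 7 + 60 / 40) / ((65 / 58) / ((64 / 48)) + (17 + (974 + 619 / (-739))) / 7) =3686132 / 170770095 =0.02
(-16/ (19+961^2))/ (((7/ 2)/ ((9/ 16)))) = -9/ 3232390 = -0.00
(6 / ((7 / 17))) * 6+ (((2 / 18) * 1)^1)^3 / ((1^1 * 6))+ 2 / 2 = 2707513 / 30618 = 88.43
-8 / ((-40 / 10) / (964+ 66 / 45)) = 28964 / 15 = 1930.93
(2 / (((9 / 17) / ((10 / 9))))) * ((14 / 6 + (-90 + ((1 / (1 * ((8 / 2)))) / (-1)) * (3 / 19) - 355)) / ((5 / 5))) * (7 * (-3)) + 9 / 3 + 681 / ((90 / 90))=61110191 / 1539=39707.73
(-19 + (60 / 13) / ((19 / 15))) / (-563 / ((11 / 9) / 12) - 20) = 41723 / 15072928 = 0.00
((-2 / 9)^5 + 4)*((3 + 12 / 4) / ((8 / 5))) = 295205 / 19683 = 15.00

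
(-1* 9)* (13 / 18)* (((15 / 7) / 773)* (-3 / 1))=585 / 10822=0.05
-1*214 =-214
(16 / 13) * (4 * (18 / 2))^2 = 20736 / 13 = 1595.08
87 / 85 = 1.02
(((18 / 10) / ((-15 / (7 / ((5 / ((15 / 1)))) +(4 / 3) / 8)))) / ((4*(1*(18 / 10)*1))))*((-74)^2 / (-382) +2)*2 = 74803 / 8595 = 8.70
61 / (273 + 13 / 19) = 1159 / 5200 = 0.22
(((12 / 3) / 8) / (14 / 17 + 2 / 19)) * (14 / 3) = 2261 / 900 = 2.51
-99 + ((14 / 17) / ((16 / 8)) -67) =-2815 / 17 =-165.59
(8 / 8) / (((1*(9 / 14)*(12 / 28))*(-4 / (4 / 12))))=-49 / 162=-0.30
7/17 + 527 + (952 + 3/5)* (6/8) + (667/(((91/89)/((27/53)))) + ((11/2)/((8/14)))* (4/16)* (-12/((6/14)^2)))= 13941532379/9838920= 1416.98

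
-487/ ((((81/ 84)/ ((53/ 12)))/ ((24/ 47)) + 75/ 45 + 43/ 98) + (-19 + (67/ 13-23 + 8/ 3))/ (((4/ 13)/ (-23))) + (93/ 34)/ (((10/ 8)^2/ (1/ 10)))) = -64501689000/ 338749722391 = -0.19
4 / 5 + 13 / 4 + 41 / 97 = 8677 / 1940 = 4.47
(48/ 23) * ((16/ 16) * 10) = 480/ 23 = 20.87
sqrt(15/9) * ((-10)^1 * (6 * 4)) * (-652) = 52160 * sqrt(15) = 202014.81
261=261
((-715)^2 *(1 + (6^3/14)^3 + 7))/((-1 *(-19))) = 645399068600/6517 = 99033154.61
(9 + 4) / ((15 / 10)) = 8.67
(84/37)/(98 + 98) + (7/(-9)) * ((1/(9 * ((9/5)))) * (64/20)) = -26821/188811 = -0.14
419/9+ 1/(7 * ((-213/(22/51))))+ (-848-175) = -74249834/76041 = -976.44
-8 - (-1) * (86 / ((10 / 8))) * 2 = 648 / 5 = 129.60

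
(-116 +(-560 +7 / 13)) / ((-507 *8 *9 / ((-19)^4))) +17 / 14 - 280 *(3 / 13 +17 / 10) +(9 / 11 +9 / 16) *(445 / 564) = 8578398390775 / 4579743168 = 1873.12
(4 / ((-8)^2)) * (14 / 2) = 7 / 16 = 0.44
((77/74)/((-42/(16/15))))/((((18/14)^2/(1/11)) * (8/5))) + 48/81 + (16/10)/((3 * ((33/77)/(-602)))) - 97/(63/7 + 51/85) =-1637084239/2157840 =-758.67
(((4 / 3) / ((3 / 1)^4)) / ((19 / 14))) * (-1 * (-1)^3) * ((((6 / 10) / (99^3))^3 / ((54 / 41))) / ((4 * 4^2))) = 287 / 8435418263263940061366000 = 0.00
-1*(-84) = 84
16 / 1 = 16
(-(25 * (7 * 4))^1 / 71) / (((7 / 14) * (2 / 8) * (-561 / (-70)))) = -392000 / 39831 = -9.84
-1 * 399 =-399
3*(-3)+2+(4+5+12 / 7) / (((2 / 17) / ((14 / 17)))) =68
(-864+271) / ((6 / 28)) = -8302 / 3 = -2767.33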